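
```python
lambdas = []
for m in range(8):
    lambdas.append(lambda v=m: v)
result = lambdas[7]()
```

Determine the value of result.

Step 1: Default argument v=m captures m's value at each iteration.
Step 2: lambdas[7] captured v = 7 when m was 7.
Step 3: result = 7

The answer is 7.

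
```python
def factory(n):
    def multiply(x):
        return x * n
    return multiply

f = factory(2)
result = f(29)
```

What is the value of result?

Step 1: factory(2) returns multiply closure with n = 2.
Step 2: f(29) computes 29 * 2 = 58.
Step 3: result = 58

The answer is 58.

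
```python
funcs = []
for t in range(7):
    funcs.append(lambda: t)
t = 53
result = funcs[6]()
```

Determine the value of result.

Step 1: Lambdas capture the variable t by reference, not by value.
Step 2: After the loop, t is reassigned to 53.
Step 3: funcs[6]() looks up the current t = 53. result = 53

The answer is 53.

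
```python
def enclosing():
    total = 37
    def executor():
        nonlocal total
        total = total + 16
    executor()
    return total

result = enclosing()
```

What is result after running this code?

Step 1: enclosing() sets total = 37.
Step 2: executor() uses nonlocal to modify total in enclosing's scope: total = 37 + 16 = 53.
Step 3: enclosing() returns the modified total = 53

The answer is 53.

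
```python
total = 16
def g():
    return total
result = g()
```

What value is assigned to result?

Step 1: total = 16 is defined in the global scope.
Step 2: g() looks up total. No local total exists, so Python checks the global scope via LEGB rule and finds total = 16.
Step 3: result = 16

The answer is 16.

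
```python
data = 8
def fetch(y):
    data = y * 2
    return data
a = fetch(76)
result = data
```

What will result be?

Step 1: Global data = 8.
Step 2: fetch(76) creates local data = 76 * 2 = 152.
Step 3: Global data unchanged because no global keyword. result = 8

The answer is 8.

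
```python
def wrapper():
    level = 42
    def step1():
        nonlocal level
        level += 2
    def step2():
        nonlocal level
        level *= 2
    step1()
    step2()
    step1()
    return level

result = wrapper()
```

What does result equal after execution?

Step 1: level = 42.
Step 2: step1(): level = 42 + 2 = 44.
Step 3: step2(): level = 44 * 2 = 88.
Step 4: step1(): level = 88 + 2 = 90. result = 90

The answer is 90.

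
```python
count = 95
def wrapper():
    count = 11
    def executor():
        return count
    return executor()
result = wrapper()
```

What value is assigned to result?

Step 1: count = 95 globally, but wrapper() defines count = 11 locally.
Step 2: executor() looks up count. Not in local scope, so checks enclosing scope (wrapper) and finds count = 11.
Step 3: result = 11

The answer is 11.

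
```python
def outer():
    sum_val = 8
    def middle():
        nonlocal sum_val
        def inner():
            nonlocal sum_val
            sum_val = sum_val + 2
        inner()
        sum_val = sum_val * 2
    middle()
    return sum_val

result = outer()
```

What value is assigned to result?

Step 1: sum_val = 8.
Step 2: inner() adds 2: sum_val = 8 + 2 = 10.
Step 3: middle() doubles: sum_val = 10 * 2 = 20.
Step 4: result = 20

The answer is 20.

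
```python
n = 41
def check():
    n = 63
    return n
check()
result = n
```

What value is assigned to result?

Step 1: n = 41 globally.
Step 2: check() creates a LOCAL n = 63 (no global keyword!).
Step 3: The global n is unchanged. result = 41

The answer is 41.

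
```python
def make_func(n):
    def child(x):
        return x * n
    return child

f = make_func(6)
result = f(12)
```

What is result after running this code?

Step 1: make_func(6) creates a closure capturing n = 6.
Step 2: f(12) computes 12 * 6 = 72.
Step 3: result = 72

The answer is 72.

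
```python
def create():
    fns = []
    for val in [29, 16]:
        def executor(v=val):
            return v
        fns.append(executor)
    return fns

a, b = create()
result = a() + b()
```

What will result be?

Step 1: Default argument v=val captures val at each iteration.
Step 2: a() returns 29 (captured at first iteration), b() returns 16 (captured at second).
Step 3: result = 29 + 16 = 45

The answer is 45.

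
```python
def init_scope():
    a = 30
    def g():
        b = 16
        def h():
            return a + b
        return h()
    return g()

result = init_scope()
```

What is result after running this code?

Step 1: init_scope() defines a = 30. g() defines b = 16.
Step 2: h() accesses both from enclosing scopes: a = 30, b = 16.
Step 3: result = 30 + 16 = 46

The answer is 46.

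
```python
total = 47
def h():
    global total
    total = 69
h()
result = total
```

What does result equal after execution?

Step 1: total = 47 globally.
Step 2: h() declares global total and sets it to 69.
Step 3: After h(), global total = 69. result = 69

The answer is 69.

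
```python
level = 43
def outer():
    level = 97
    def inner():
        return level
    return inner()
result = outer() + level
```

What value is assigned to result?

Step 1: Global level = 43. outer() shadows with level = 97.
Step 2: inner() returns enclosing level = 97. outer() = 97.
Step 3: result = 97 + global level (43) = 140

The answer is 140.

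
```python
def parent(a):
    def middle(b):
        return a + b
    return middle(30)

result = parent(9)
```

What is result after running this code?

Step 1: parent(9) passes a = 9.
Step 2: middle(30) has b = 30, reads a = 9 from enclosing.
Step 3: result = 9 + 30 = 39

The answer is 39.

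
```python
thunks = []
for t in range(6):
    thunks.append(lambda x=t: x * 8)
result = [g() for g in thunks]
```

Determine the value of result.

Step 1: Default arg x=t captures t at each iteration.
Step 2: thunks[k] has x defaulting to k, returns k * 8.
Step 3: result = [0, 8, 16, 24, 32, 40]

The answer is [0, 8, 16, 24, 32, 40].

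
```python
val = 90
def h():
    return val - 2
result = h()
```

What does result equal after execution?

Step 1: val = 90 is defined globally.
Step 2: h() looks up val from global scope = 90, then computes 90 - 2 = 88.
Step 3: result = 88

The answer is 88.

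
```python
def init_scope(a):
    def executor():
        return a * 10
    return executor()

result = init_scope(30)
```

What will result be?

Step 1: init_scope(30) binds parameter a = 30.
Step 2: executor() accesses a = 30 from enclosing scope.
Step 3: result = 30 * 10 = 300

The answer is 300.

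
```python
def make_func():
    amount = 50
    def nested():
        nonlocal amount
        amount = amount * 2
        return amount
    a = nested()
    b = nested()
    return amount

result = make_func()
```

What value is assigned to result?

Step 1: amount starts at 50.
Step 2: First nested(): amount = 50 * 2 = 100.
Step 3: Second nested(): amount = 100 * 2 = 200.
Step 4: result = 200

The answer is 200.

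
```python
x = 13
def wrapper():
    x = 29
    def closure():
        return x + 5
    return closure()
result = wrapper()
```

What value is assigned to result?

Step 1: wrapper() shadows global x with x = 29.
Step 2: closure() finds x = 29 in enclosing scope, computes 29 + 5 = 34.
Step 3: result = 34

The answer is 34.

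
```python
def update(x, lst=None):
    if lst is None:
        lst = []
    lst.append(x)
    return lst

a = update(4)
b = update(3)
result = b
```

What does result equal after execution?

Step 1: None default with guard creates a NEW list each call.
Step 2: a = [4] (fresh list). b = [3] (another fresh list).
Step 3: result = [3] (this is the fix for mutable default)

The answer is [3].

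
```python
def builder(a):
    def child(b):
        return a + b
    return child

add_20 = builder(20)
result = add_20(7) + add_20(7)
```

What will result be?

Step 1: add_20 captures a = 20.
Step 2: add_20(7) = 20 + 7 = 27, called twice.
Step 3: result = 27 + 27 = 54

The answer is 54.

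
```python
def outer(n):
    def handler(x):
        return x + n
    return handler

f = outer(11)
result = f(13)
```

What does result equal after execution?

Step 1: outer(11) creates a closure that captures n = 11.
Step 2: f(13) calls the closure with x = 13, returning 13 + 11 = 24.
Step 3: result = 24

The answer is 24.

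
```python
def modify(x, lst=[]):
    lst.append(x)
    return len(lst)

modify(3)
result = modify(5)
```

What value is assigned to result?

Step 1: Mutable default list persists between calls.
Step 2: First call: lst = [3], len = 1. Second call: lst = [3, 5], len = 2.
Step 3: result = 2

The answer is 2.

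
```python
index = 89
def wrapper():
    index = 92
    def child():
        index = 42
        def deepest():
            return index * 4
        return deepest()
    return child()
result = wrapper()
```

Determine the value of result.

Step 1: deepest() looks up index through LEGB: not local, finds index = 42 in enclosing child().
Step 2: Returns 42 * 4 = 168.
Step 3: result = 168

The answer is 168.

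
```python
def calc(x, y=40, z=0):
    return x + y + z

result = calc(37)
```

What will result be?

Step 1: calc(37) uses defaults y = 40, z = 0.
Step 2: Returns 37 + 40 + 0 = 77.
Step 3: result = 77

The answer is 77.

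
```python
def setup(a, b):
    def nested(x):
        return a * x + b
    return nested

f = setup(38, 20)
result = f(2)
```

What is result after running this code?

Step 1: setup(38, 20) captures a = 38, b = 20.
Step 2: f(2) computes 38 * 2 + 20 = 96.
Step 3: result = 96

The answer is 96.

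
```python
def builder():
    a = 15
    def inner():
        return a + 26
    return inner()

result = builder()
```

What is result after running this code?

Step 1: builder() defines a = 15.
Step 2: inner() reads a = 15 from enclosing scope, returns 15 + 26 = 41.
Step 3: result = 41

The answer is 41.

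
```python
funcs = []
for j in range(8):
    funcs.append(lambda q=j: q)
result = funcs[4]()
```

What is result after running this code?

Step 1: Default argument q=j captures j's value at each iteration.
Step 2: funcs[4] captured q = 4 when j was 4.
Step 3: result = 4

The answer is 4.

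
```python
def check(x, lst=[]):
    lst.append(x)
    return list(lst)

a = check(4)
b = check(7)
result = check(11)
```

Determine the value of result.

Step 1: Default list is shared. list() creates copies for return values.
Step 2: Internal list grows: [4] -> [4, 7] -> [4, 7, 11].
Step 3: result = [4, 7, 11]

The answer is [4, 7, 11].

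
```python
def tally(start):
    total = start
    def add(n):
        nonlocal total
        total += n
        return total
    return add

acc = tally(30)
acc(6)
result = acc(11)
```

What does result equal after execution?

Step 1: tally(30) creates closure with total = 30.
Step 2: First acc(6): total = 30 + 6 = 36.
Step 3: Second acc(11): total = 36 + 11 = 47. result = 47

The answer is 47.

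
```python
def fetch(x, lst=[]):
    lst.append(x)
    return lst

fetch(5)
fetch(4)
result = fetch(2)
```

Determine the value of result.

Step 1: Mutable default argument gotcha! The list [] is created once.
Step 2: Each call appends to the SAME list: [5], [5, 4], [5, 4, 2].
Step 3: result = [5, 4, 2]

The answer is [5, 4, 2].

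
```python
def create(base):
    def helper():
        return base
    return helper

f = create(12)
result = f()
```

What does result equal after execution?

Step 1: create(12) creates closure capturing base = 12.
Step 2: f() returns the captured base = 12.
Step 3: result = 12

The answer is 12.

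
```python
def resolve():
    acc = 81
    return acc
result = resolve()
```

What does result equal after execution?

Step 1: resolve() defines acc = 81 in its local scope.
Step 2: return acc finds the local variable acc = 81.
Step 3: result = 81

The answer is 81.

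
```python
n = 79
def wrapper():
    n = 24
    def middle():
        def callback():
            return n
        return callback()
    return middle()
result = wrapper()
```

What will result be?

Step 1: wrapper() defines n = 24. middle() and callback() have no local n.
Step 2: callback() checks local (none), enclosing middle() (none), enclosing wrapper() and finds n = 24.
Step 3: result = 24

The answer is 24.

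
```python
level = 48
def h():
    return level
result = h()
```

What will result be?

Step 1: level = 48 is defined in the global scope.
Step 2: h() looks up level. No local level exists, so Python checks the global scope via LEGB rule and finds level = 48.
Step 3: result = 48

The answer is 48.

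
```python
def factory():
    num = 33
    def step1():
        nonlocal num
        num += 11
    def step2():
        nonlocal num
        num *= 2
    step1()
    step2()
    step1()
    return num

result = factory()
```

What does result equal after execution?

Step 1: num = 33.
Step 2: step1(): num = 33 + 11 = 44.
Step 3: step2(): num = 44 * 2 = 88.
Step 4: step1(): num = 88 + 11 = 99. result = 99

The answer is 99.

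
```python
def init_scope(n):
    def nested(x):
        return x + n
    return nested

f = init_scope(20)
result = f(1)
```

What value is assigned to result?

Step 1: init_scope(20) creates a closure that captures n = 20.
Step 2: f(1) calls the closure with x = 1, returning 1 + 20 = 21.
Step 3: result = 21

The answer is 21.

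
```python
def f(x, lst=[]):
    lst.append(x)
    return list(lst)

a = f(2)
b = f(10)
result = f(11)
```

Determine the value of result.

Step 1: Default list is shared. list() creates copies for return values.
Step 2: Internal list grows: [2] -> [2, 10] -> [2, 10, 11].
Step 3: result = [2, 10, 11]

The answer is [2, 10, 11].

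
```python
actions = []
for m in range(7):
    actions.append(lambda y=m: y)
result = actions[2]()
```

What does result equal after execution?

Step 1: Default argument y=m captures m's value at each iteration.
Step 2: actions[2] captured y = 2 when m was 2.
Step 3: result = 2

The answer is 2.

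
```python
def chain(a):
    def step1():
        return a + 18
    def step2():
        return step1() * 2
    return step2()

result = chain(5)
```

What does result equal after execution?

Step 1: chain(5) captures a = 5.
Step 2: step2() calls step1() which returns 5 + 18 = 23.
Step 3: step2() returns 23 * 2 = 46

The answer is 46.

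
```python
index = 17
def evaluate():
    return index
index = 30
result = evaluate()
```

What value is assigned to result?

Step 1: index is first set to 17, then reassigned to 30.
Step 2: evaluate() is called after the reassignment, so it looks up the current global index = 30.
Step 3: result = 30

The answer is 30.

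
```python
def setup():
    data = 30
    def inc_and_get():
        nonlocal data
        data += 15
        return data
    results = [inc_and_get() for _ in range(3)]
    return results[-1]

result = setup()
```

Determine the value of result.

Step 1: data = 30.
Step 2: Three calls to inc_and_get(), each adding 15.
Step 3: Last value = 30 + 15 * 3 = 75

The answer is 75.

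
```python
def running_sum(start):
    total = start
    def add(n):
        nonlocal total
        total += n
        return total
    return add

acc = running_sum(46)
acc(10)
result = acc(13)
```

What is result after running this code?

Step 1: running_sum(46) creates closure with total = 46.
Step 2: First acc(10): total = 46 + 10 = 56.
Step 3: Second acc(13): total = 56 + 13 = 69. result = 69

The answer is 69.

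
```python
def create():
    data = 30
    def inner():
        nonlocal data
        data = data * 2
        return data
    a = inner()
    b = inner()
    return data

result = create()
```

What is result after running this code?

Step 1: data starts at 30.
Step 2: First inner(): data = 30 * 2 = 60.
Step 3: Second inner(): data = 60 * 2 = 120.
Step 4: result = 120

The answer is 120.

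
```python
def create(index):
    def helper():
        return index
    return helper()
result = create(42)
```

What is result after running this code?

Step 1: create(42) binds parameter index = 42.
Step 2: helper() looks up index in enclosing scope and finds the parameter index = 42.
Step 3: result = 42

The answer is 42.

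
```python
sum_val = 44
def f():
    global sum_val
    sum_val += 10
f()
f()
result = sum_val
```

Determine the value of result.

Step 1: sum_val = 44.
Step 2: First f(): sum_val = 44 + 10 = 54.
Step 3: Second f(): sum_val = 54 + 10 = 64. result = 64

The answer is 64.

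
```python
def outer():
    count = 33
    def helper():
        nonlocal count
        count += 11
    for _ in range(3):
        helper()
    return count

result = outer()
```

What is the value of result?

Step 1: count = 33.
Step 2: helper() is called 3 times in a loop, each adding 11 via nonlocal.
Step 3: count = 33 + 11 * 3 = 66

The answer is 66.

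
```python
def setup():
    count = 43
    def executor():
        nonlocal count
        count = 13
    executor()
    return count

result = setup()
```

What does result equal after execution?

Step 1: setup() sets count = 43.
Step 2: executor() uses nonlocal to reassign count = 13.
Step 3: result = 13

The answer is 13.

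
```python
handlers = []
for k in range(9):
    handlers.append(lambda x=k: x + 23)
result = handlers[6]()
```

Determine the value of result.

Step 1: Default argument x=k captures k's value at definition time.
Step 2: handlers[6] was defined when k = 6, so x defaults to 6.
Step 3: result = 6 + 23 = 29 (default arg fixes the late binding issue)

The answer is 29.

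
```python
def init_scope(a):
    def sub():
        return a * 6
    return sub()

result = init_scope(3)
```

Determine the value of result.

Step 1: init_scope(3) binds parameter a = 3.
Step 2: sub() accesses a = 3 from enclosing scope.
Step 3: result = 3 * 6 = 18

The answer is 18.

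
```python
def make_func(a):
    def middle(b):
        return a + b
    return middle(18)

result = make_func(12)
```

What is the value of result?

Step 1: make_func(12) passes a = 12.
Step 2: middle(18) has b = 18, reads a = 12 from enclosing.
Step 3: result = 12 + 18 = 30

The answer is 30.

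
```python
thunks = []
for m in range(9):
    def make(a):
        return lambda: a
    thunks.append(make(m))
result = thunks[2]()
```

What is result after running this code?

Step 1: make(m) creates a new scope capturing a = m at call time.
Step 2: thunks[2] = make(2), so its lambda captures a = 2.
Step 3: result = 2 (closure factory fixes late binding)

The answer is 2.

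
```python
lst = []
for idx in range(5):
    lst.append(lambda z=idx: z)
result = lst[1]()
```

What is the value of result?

Step 1: Default argument z=idx captures idx's value at each iteration.
Step 2: lst[1] captured z = 1 when idx was 1.
Step 3: result = 1

The answer is 1.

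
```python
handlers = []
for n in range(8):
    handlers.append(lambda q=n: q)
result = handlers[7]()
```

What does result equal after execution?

Step 1: Default argument q=n captures n's value at each iteration.
Step 2: handlers[7] captured q = 7 when n was 7.
Step 3: result = 7

The answer is 7.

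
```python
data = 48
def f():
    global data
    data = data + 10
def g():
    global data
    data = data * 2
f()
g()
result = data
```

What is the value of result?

Step 1: data = 48.
Step 2: f() adds 10: data = 48 + 10 = 58.
Step 3: g() doubles: data = 58 * 2 = 116.
Step 4: result = 116

The answer is 116.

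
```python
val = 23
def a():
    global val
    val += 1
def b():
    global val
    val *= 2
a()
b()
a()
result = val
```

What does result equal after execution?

Step 1: val = 23.
Step 2: a(): val = 23 + 1 = 24.
Step 3: b(): val = 24 * 2 = 48.
Step 4: a(): val = 48 + 1 = 49

The answer is 49.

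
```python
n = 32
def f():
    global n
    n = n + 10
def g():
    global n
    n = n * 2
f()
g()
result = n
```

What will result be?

Step 1: n = 32.
Step 2: f() adds 10: n = 32 + 10 = 42.
Step 3: g() doubles: n = 42 * 2 = 84.
Step 4: result = 84

The answer is 84.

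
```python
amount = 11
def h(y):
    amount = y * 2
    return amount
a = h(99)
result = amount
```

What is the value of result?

Step 1: Global amount = 11.
Step 2: h(99) creates local amount = 99 * 2 = 198.
Step 3: Global amount unchanged because no global keyword. result = 11

The answer is 11.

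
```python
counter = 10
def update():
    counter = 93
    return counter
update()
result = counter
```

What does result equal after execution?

Step 1: Global counter = 10.
Step 2: update() creates local counter = 93 (shadow, not modification).
Step 3: After update() returns, global counter is unchanged. result = 10

The answer is 10.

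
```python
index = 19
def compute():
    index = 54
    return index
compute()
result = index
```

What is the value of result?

Step 1: Global index = 19.
Step 2: compute() creates local index = 54 (shadow, not modification).
Step 3: After compute() returns, global index is unchanged. result = 19

The answer is 19.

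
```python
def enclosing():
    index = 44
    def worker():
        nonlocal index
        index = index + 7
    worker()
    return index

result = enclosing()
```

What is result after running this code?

Step 1: enclosing() sets index = 44.
Step 2: worker() uses nonlocal to modify index in enclosing's scope: index = 44 + 7 = 51.
Step 3: enclosing() returns the modified index = 51

The answer is 51.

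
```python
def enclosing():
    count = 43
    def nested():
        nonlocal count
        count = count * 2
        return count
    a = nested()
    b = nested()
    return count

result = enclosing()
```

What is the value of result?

Step 1: count starts at 43.
Step 2: First nested(): count = 43 * 2 = 86.
Step 3: Second nested(): count = 86 * 2 = 172.
Step 4: result = 172

The answer is 172.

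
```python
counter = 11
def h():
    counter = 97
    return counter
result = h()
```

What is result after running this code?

Step 1: Global counter = 11.
Step 2: h() creates local counter = 97, shadowing the global.
Step 3: Returns local counter = 97. result = 97

The answer is 97.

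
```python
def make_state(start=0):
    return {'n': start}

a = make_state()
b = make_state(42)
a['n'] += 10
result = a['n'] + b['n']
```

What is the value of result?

Step 1: make_state() returns a new dict each call (immutable default 0).
Step 2: a = {'n': 0}, b = {'n': 42}.
Step 3: a['n'] += 10 = 10. result = 10 + 42 = 52

The answer is 52.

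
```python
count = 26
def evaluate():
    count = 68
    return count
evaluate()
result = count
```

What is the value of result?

Step 1: Global count = 26.
Step 2: evaluate() creates local count = 68 (shadow, not modification).
Step 3: After evaluate() returns, global count is unchanged. result = 26

The answer is 26.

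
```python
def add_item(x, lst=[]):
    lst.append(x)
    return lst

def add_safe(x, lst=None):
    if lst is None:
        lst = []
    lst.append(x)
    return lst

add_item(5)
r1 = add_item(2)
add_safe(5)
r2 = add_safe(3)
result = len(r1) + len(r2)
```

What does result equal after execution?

Step 1: add_item shares mutable default: after 2 calls, lst = [5, 2], len = 2.
Step 2: add_safe creates fresh list each time: r2 = [3], len = 1.
Step 3: result = 2 + 1 = 3

The answer is 3.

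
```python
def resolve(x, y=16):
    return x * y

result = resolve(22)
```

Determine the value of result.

Step 1: resolve(22) uses default y = 16.
Step 2: Returns 22 * 16 = 352.
Step 3: result = 352

The answer is 352.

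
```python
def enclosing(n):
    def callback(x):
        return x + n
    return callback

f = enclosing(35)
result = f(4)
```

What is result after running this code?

Step 1: enclosing(35) creates a closure that captures n = 35.
Step 2: f(4) calls the closure with x = 4, returning 4 + 35 = 39.
Step 3: result = 39

The answer is 39.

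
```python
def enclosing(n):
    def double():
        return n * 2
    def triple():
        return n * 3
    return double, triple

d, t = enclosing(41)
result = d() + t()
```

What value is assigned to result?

Step 1: Both closures capture the same n = 41.
Step 2: d() = 41 * 2 = 82, t() = 41 * 3 = 123.
Step 3: result = 82 + 123 = 205

The answer is 205.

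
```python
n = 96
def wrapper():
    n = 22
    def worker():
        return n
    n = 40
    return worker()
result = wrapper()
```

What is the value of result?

Step 1: wrapper() sets n = 22, then later n = 40.
Step 2: worker() is called after n is reassigned to 40. Closures capture variables by reference, not by value.
Step 3: result = 40

The answer is 40.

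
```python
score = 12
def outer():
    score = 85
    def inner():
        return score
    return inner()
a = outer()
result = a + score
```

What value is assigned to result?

Step 1: outer() has local score = 85. inner() reads from enclosing.
Step 2: outer() returns 85. Global score = 12 unchanged.
Step 3: result = 85 + 12 = 97

The answer is 97.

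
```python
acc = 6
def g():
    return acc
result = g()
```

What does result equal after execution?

Step 1: acc = 6 is defined in the global scope.
Step 2: g() looks up acc. No local acc exists, so Python checks the global scope via LEGB rule and finds acc = 6.
Step 3: result = 6

The answer is 6.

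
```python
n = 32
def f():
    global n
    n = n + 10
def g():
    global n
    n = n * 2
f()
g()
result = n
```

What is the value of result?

Step 1: n = 32.
Step 2: f() adds 10: n = 32 + 10 = 42.
Step 3: g() doubles: n = 42 * 2 = 84.
Step 4: result = 84

The answer is 84.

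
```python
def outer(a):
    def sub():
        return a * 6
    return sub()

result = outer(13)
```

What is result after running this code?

Step 1: outer(13) binds parameter a = 13.
Step 2: sub() accesses a = 13 from enclosing scope.
Step 3: result = 13 * 6 = 78

The answer is 78.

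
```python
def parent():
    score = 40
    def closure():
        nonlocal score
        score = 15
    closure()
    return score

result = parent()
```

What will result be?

Step 1: parent() sets score = 40.
Step 2: closure() uses nonlocal to reassign score = 15.
Step 3: result = 15

The answer is 15.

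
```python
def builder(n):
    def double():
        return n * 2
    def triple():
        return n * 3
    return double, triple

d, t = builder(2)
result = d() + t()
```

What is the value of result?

Step 1: Both closures capture the same n = 2.
Step 2: d() = 2 * 2 = 4, t() = 2 * 3 = 6.
Step 3: result = 4 + 6 = 10

The answer is 10.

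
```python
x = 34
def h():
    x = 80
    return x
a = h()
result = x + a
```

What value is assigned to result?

Step 1: Global x = 34. h() returns local x = 80.
Step 2: a = 80. Global x still = 34.
Step 3: result = 34 + 80 = 114

The answer is 114.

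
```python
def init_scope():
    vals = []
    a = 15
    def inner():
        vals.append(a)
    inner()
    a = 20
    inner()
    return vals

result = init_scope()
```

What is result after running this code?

Step 1: a = 15. inner() appends current a to vals.
Step 2: First inner(): appends 15. Then a = 20.
Step 3: Second inner(): appends 20 (closure sees updated a). result = [15, 20]

The answer is [15, 20].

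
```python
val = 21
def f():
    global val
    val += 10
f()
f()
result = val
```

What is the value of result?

Step 1: val = 21.
Step 2: First f(): val = 21 + 10 = 31.
Step 3: Second f(): val = 31 + 10 = 41. result = 41

The answer is 41.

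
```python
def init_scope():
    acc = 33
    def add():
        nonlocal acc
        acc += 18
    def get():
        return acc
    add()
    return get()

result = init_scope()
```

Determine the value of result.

Step 1: acc = 33. add() modifies it via nonlocal, get() reads it.
Step 2: add() makes acc = 33 + 18 = 51.
Step 3: get() returns 51. result = 51

The answer is 51.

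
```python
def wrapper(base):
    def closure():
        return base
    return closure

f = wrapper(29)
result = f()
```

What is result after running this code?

Step 1: wrapper(29) creates closure capturing base = 29.
Step 2: f() returns the captured base = 29.
Step 3: result = 29

The answer is 29.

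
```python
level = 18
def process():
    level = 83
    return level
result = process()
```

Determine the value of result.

Step 1: Global level = 18.
Step 2: process() creates local level = 83, shadowing the global.
Step 3: Returns local level = 83. result = 83

The answer is 83.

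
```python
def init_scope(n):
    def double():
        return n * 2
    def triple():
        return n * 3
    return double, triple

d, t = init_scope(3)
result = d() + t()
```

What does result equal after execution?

Step 1: Both closures capture the same n = 3.
Step 2: d() = 3 * 2 = 6, t() = 3 * 3 = 9.
Step 3: result = 6 + 9 = 15

The answer is 15.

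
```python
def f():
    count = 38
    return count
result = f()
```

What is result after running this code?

Step 1: f() defines count = 38 in its local scope.
Step 2: return count finds the local variable count = 38.
Step 3: result = 38

The answer is 38.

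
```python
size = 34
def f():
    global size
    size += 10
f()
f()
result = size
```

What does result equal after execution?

Step 1: size = 34.
Step 2: First f(): size = 34 + 10 = 44.
Step 3: Second f(): size = 44 + 10 = 54. result = 54

The answer is 54.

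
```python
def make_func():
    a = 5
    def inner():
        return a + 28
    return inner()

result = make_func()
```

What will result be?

Step 1: make_func() defines a = 5.
Step 2: inner() reads a = 5 from enclosing scope, returns 5 + 28 = 33.
Step 3: result = 33

The answer is 33.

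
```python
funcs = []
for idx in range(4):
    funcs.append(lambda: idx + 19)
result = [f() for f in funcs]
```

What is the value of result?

Step 1: All lambdas capture idx by reference. After the loop, idx = 3.
Step 2: Each call returns 3 + 19 = 22.
Step 3: result = [22, 22, 22, 22]

The answer is [22, 22, 22, 22].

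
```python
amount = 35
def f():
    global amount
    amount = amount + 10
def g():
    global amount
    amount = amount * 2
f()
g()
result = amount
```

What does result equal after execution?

Step 1: amount = 35.
Step 2: f() adds 10: amount = 35 + 10 = 45.
Step 3: g() doubles: amount = 45 * 2 = 90.
Step 4: result = 90

The answer is 90.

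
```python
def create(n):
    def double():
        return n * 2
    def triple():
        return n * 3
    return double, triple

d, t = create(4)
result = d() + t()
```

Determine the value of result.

Step 1: Both closures capture the same n = 4.
Step 2: d() = 4 * 2 = 8, t() = 4 * 3 = 12.
Step 3: result = 8 + 12 = 20

The answer is 20.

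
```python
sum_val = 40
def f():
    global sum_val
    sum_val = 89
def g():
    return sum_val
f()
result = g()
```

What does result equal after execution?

Step 1: sum_val = 40.
Step 2: f() sets global sum_val = 89.
Step 3: g() reads global sum_val = 89. result = 89

The answer is 89.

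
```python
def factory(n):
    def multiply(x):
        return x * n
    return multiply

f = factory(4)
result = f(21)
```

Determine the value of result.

Step 1: factory(4) returns multiply closure with n = 4.
Step 2: f(21) computes 21 * 4 = 84.
Step 3: result = 84

The answer is 84.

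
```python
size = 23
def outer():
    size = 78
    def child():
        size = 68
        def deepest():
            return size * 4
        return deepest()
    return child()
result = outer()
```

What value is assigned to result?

Step 1: deepest() looks up size through LEGB: not local, finds size = 68 in enclosing child().
Step 2: Returns 68 * 4 = 272.
Step 3: result = 272

The answer is 272.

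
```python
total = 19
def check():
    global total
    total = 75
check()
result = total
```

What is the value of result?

Step 1: total = 19 globally.
Step 2: check() declares global total and sets it to 75.
Step 3: After check(), global total = 75. result = 75

The answer is 75.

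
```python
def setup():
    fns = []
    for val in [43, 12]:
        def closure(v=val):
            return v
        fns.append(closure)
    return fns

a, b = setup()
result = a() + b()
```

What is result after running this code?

Step 1: Default argument v=val captures val at each iteration.
Step 2: a() returns 43 (captured at first iteration), b() returns 12 (captured at second).
Step 3: result = 43 + 12 = 55

The answer is 55.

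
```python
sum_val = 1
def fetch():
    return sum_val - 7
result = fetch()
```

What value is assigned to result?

Step 1: sum_val = 1 is defined globally.
Step 2: fetch() looks up sum_val from global scope = 1, then computes 1 - 7 = -6.
Step 3: result = -6

The answer is -6.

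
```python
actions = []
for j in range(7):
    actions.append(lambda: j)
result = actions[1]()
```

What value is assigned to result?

Step 1: The loop creates 7 lambdas, all referencing the same variable j.
Step 2: After the loop, j = 6 (final value).
Step 3: actions[1]() looks up j at call time and finds 6. This is the late binding gotcha. result = 6

The answer is 6.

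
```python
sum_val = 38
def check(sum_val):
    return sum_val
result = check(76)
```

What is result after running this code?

Step 1: Global sum_val = 38.
Step 2: check(76) takes parameter sum_val = 76, which shadows the global.
Step 3: result = 76

The answer is 76.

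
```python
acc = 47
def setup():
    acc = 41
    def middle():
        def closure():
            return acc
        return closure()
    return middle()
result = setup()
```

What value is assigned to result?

Step 1: setup() defines acc = 41. middle() and closure() have no local acc.
Step 2: closure() checks local (none), enclosing middle() (none), enclosing setup() and finds acc = 41.
Step 3: result = 41

The answer is 41.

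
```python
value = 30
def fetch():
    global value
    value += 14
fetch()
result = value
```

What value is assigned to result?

Step 1: value = 30 globally.
Step 2: fetch() modifies global value: value += 14 = 44.
Step 3: result = 44

The answer is 44.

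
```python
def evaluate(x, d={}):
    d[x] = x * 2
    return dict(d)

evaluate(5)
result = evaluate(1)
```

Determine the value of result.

Step 1: Mutable default dict is shared across calls.
Step 2: First call adds 5: 10. Second call adds 1: 2.
Step 3: result = {5: 10, 1: 2}

The answer is {5: 10, 1: 2}.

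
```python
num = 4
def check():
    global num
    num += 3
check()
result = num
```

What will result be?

Step 1: num = 4 globally.
Step 2: check() modifies global num: num += 3 = 7.
Step 3: result = 7

The answer is 7.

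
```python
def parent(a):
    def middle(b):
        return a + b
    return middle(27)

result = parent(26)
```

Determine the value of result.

Step 1: parent(26) passes a = 26.
Step 2: middle(27) has b = 27, reads a = 26 from enclosing.
Step 3: result = 26 + 27 = 53

The answer is 53.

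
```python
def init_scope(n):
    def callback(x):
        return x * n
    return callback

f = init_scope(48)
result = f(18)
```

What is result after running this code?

Step 1: init_scope(48) creates a closure capturing n = 48.
Step 2: f(18) computes 18 * 48 = 864.
Step 3: result = 864

The answer is 864.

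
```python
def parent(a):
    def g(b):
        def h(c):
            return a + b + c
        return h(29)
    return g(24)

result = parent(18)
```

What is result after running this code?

Step 1: a = 18, b = 24, c = 29 across three nested scopes.
Step 2: h() accesses all three via LEGB rule.
Step 3: result = 18 + 24 + 29 = 71

The answer is 71.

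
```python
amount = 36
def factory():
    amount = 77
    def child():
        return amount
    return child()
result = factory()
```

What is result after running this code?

Step 1: amount = 36 globally, but factory() defines amount = 77 locally.
Step 2: child() looks up amount. Not in local scope, so checks enclosing scope (factory) and finds amount = 77.
Step 3: result = 77

The answer is 77.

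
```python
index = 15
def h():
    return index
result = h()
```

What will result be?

Step 1: index = 15 is defined in the global scope.
Step 2: h() looks up index. No local index exists, so Python checks the global scope via LEGB rule and finds index = 15.
Step 3: result = 15

The answer is 15.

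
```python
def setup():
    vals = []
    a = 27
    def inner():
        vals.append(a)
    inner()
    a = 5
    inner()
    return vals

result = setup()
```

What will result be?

Step 1: a = 27. inner() appends current a to vals.
Step 2: First inner(): appends 27. Then a = 5.
Step 3: Second inner(): appends 5 (closure sees updated a). result = [27, 5]

The answer is [27, 5].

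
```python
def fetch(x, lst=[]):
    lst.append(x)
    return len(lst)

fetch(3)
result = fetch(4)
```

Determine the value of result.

Step 1: Mutable default list persists between calls.
Step 2: First call: lst = [3], len = 1. Second call: lst = [3, 4], len = 2.
Step 3: result = 2

The answer is 2.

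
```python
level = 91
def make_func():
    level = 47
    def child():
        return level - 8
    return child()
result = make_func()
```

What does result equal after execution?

Step 1: make_func() shadows global level with level = 47.
Step 2: child() finds level = 47 in enclosing scope, computes 47 - 8 = 39.
Step 3: result = 39

The answer is 39.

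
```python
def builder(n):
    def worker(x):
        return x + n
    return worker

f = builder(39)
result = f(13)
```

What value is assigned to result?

Step 1: builder(39) creates a closure that captures n = 39.
Step 2: f(13) calls the closure with x = 13, returning 13 + 39 = 52.
Step 3: result = 52

The answer is 52.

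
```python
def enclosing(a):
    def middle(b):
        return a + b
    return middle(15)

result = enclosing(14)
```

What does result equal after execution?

Step 1: enclosing(14) passes a = 14.
Step 2: middle(15) has b = 15, reads a = 14 from enclosing.
Step 3: result = 14 + 15 = 29

The answer is 29.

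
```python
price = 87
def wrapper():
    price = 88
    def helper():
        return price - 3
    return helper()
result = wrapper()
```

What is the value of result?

Step 1: wrapper() shadows global price with price = 88.
Step 2: helper() finds price = 88 in enclosing scope, computes 88 - 3 = 85.
Step 3: result = 85

The answer is 85.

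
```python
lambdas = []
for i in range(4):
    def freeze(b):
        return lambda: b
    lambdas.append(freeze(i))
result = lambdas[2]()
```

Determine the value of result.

Step 1: freeze(i) creates a new scope capturing b = i at call time.
Step 2: lambdas[2] = freeze(2), so its lambda captures b = 2.
Step 3: result = 2 (closure factory fixes late binding)

The answer is 2.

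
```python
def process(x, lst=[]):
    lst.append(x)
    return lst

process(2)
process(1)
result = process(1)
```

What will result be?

Step 1: Mutable default argument gotcha! The list [] is created once.
Step 2: Each call appends to the SAME list: [2], [2, 1], [2, 1, 1].
Step 3: result = [2, 1, 1]

The answer is [2, 1, 1].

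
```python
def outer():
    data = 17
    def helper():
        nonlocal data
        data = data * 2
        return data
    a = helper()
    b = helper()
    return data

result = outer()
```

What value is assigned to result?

Step 1: data starts at 17.
Step 2: First helper(): data = 17 * 2 = 34.
Step 3: Second helper(): data = 34 * 2 = 68.
Step 4: result = 68

The answer is 68.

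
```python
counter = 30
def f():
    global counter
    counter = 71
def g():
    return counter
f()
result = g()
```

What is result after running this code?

Step 1: counter = 30.
Step 2: f() sets global counter = 71.
Step 3: g() reads global counter = 71. result = 71

The answer is 71.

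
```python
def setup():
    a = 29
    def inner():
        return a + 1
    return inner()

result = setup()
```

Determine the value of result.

Step 1: setup() defines a = 29.
Step 2: inner() reads a = 29 from enclosing scope, returns 29 + 1 = 30.
Step 3: result = 30

The answer is 30.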